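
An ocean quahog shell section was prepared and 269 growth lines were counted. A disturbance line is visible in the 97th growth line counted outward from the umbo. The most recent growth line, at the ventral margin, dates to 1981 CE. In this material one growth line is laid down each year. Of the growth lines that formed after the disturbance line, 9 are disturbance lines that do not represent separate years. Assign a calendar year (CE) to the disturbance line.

The disturbance line sits at growth line 97 from the umbo, so 269 − 97 = 172 growth lines formed after it.
172 − 9 false = 163 true growth lines after the disturbance line.
The growth line at the ventral margin is 1981 CE, so the disturbance line dates to 1981 − 163 = 1818 CE.

1818 CE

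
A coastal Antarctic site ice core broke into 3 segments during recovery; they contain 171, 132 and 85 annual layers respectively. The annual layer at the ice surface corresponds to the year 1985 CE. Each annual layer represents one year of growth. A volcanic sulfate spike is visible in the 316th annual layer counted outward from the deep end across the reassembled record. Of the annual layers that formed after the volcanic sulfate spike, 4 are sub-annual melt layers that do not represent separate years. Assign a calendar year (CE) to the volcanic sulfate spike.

1917 CE

Total annual layers = 171 + 132 + 85 = 388.
Between annual layer 316 and the ice surface there are 388 − 316 = 72 annual layers.
72 − 4 false = 68 true annual layers after the volcanic sulfate spike.
1985 − 68 = 1917 CE.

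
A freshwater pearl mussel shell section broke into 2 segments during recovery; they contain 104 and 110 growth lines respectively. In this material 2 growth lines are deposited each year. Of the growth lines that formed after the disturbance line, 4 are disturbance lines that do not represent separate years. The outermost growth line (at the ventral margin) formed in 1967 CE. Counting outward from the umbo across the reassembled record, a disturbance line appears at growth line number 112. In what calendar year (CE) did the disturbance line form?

1918 CE

Total growth lines = 104 + 110 = 214.
The disturbance line sits at growth line 112 from the umbo, so 214 − 112 = 102 growth lines formed after it.
Removing the 4 false growth lines leaves 102 − 4 = 98 true growth lines beyond the disturbance line.
98 growth lines at 2 per year is 98 / 2 = 49 years.
The growth line at the ventral margin is 1967 CE, so the disturbance line dates to 1967 − 49 = 1918 CE.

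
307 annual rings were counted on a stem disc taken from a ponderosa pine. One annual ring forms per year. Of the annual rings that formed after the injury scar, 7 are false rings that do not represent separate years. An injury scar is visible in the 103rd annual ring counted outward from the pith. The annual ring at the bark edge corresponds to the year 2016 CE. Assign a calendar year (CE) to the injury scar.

307 − 103 = 204 annual rings lie beyond the injury scar toward the bark edge.
Removing the 7 false annual rings leaves 204 − 7 = 197 true annual rings beyond the injury scar.
The annual ring at the bark edge is 2016 CE, so the injury scar dates to 2016 − 197 = 1819 CE.

1819 CE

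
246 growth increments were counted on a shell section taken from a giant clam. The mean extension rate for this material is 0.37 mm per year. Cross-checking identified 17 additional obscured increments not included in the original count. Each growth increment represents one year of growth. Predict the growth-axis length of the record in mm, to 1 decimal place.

Adjusted count: 246 + 17 = 263 growth increments.
263 years at 0.37 mm/year gives 0.37 × 263 = 97.3 mm.

97.3 mm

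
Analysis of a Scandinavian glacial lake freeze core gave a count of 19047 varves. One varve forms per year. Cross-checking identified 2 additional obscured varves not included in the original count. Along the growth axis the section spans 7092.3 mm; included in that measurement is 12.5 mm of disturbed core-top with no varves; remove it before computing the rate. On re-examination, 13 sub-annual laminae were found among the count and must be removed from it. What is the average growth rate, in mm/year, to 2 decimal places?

Correcting the raw count gives 19047 − 13 + 2 = 19036 true varves.
The growth record spans 7092.3 − 12.5 = 7079.8 mm.
Extension rate ≈ 7079.8 / 19036 = 0.37 mm/year.

0.37 mm/year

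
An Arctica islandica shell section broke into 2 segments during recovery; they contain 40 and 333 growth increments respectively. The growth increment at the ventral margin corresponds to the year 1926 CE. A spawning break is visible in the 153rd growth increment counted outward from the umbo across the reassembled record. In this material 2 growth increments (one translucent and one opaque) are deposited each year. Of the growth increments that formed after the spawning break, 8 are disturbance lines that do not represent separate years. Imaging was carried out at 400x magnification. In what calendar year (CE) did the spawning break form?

1820 CE

Total growth increments = 40 + 333 = 373.
The spawning break sits at growth increment 153 from the umbo, so 373 − 153 = 220 growth increments formed after it.
Excluding 8 false growth increments: 220 − 8 = 212.
212 growth increments at 2 per year is 212 / 2 = 106 years.
1926 − 106 = 1820 CE.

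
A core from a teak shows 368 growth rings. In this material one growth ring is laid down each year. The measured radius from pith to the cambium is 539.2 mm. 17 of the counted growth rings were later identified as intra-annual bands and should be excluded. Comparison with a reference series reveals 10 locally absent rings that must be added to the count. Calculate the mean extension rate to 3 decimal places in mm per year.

True growth ring count = 368 − 17 + 10 = 361.
539.2 mm over 361 years gives 539.2 / 361 ≈ 1.494 mm per year.

1.494 mm per year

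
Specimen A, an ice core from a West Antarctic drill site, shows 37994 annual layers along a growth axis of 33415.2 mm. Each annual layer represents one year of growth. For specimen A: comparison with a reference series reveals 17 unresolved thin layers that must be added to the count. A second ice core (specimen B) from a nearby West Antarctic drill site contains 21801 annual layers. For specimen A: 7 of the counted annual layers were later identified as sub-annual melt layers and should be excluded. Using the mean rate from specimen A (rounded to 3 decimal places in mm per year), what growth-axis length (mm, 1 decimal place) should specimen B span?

19163.1 mm

Specimen A: correcting the raw count gives 37994 − 7 + 17 = 38004 true annual layers.
A: Extension rate ≈ 33415.2 / 38004 = 0.879 mm/yr.
Length of B = 0.879 × 21801 = 19163.1 mm.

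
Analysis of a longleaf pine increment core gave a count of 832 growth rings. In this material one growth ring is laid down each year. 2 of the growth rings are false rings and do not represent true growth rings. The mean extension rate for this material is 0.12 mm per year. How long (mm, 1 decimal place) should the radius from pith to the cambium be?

99.6 mm

Adjusted count: 832 − 2 = 830 growth rings.
Length ≈ 0.12 × 830 = 99.6 mm.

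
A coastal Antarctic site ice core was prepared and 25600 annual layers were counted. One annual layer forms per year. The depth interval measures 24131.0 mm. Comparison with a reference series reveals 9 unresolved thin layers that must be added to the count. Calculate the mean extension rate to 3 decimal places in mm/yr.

Correcting the raw count gives 25600 + 9 = 25609 true annual layers.
Mean rate = 24131.0 mm / 25609 years ≈ 0.942 mm/yr.

0.942 mm/yr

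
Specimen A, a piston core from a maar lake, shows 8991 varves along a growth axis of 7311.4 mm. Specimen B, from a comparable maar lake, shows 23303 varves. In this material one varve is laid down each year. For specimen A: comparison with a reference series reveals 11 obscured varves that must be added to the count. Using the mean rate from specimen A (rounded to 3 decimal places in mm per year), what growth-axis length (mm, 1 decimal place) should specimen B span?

Specimen A: after corrections the count is 8991 + 11 = 9002 varves.
A: 7311.4 mm over 9002 years gives 7311.4 / 9002 ≈ 0.812 mm per year.
For B, 0.812 mm/year × 23303 years = 18922.0 mm.

18922.0 mm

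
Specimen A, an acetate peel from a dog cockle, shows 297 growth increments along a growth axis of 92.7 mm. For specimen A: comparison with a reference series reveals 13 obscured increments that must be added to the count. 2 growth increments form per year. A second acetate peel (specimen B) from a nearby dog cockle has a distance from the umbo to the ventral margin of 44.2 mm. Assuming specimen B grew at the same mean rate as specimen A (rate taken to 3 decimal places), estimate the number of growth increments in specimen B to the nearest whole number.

Specimen A: true growth increment count = 297 + 13 = 310.
Specimen A: dividing by 2 growth increments per year: 310 / 2 = 155 years.
A: Extension rate ≈ 92.7 / 155 = 0.598 mm/yr.
Specimen B: 44.2 mm / 0.598 mm per year = 73.91 years; at 2 growth increments per year that is 73.91 × 2 ≈ 148 growth increments.

148 growth increments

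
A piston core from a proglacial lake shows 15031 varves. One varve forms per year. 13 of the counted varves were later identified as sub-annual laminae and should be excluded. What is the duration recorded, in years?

15018 years

Correcting the raw count gives 15031 − 13 = 15018 true varves.
One varve per year makes the duration 15018 years.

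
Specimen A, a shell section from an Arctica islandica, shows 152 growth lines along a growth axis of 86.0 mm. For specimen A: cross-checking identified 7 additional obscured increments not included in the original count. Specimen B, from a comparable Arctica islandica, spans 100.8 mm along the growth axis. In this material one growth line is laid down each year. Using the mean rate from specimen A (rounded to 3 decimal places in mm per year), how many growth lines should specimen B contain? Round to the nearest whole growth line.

186 growth lines

Specimen A: correcting the raw count gives 152 + 7 = 159 true growth lines.
A: Mean rate = 86.0 mm / 159 years ≈ 0.541 mm per year.
For B, 100.8 / 0.541 = 186.32 years ≈ 186 growth lines.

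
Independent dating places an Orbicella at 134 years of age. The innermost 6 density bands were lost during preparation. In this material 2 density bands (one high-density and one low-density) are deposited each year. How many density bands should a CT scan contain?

262 density bands

Expected density bands: 134 × 2 = 268.
268 − 6 missed = 262 density bands expected in the prepared section.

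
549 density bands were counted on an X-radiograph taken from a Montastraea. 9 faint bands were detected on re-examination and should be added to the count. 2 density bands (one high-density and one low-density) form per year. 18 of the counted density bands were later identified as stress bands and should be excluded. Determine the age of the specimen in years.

True density band count = 549 − 18 + 9 = 540.
540 density bands at 2 per year is 540 / 2 = 270 years.

270 yr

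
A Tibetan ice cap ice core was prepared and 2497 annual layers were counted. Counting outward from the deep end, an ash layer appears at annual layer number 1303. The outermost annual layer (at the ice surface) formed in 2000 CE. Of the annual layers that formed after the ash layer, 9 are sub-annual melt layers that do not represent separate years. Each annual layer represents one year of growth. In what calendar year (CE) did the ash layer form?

815 CE

Between annual layer 1303 and the ice surface there are 2497 − 1303 = 1194 annual layers.
1194 − 9 false = 1185 true annual layers after the ash layer.
2000 − 1185 = 815 CE.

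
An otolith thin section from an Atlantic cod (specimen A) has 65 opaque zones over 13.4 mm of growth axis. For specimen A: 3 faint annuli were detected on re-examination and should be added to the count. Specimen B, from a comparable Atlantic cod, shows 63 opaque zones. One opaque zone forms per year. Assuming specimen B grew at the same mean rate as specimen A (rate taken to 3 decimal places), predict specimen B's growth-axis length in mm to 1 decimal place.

12.4 mm

Specimen A: true opaque zone count = 65 + 3 = 68.
A: Extension rate ≈ 13.4 / 68 = 0.197 mm per year.
B's length ≈ 0.197 × 63 = 12.4 mm.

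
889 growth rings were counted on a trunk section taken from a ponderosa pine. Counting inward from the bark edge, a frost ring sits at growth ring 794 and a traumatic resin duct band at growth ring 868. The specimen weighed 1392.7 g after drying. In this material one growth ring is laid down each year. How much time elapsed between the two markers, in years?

74 years

The two markers are separated by 868 − 794 = 74 growth rings.
At one growth ring per year, 74 years elapsed between them.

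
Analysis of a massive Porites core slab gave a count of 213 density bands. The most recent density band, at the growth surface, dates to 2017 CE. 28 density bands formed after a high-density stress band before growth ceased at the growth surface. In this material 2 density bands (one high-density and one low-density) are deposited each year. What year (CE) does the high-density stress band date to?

2003 CE

28 density bands formed after the high-density stress band.
With 2 density bands per year, 28 / 2 = 14 years.
The density band at the growth surface is 2017 CE, so the high-density stress band dates to 2017 − 14 = 2003 CE.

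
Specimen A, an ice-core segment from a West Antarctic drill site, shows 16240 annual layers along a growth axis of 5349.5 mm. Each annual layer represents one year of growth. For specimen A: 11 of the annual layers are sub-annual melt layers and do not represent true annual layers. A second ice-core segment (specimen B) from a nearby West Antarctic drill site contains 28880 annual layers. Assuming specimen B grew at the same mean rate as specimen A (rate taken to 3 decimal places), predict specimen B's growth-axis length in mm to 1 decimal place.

Specimen A: true annual layer count = 16240 − 11 = 16229.
A: Mean rate = 5349.5 mm / 16229 years ≈ 0.330 mm per year.
B's length ≈ 0.330 × 28880 = 9530.4 mm.

9530.4 mm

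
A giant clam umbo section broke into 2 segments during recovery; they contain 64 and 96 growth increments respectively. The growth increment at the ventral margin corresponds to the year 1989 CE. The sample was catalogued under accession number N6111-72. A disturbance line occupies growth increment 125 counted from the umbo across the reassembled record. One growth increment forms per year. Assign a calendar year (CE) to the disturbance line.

1954 CE

Total growth increments = 64 + 96 = 160.
The disturbance line sits at growth increment 125 from the umbo, so 160 − 125 = 35 growth increments formed after it.
Counting back 35 years from 1989 CE places the disturbance line in 1989 − 35 = 1954 CE.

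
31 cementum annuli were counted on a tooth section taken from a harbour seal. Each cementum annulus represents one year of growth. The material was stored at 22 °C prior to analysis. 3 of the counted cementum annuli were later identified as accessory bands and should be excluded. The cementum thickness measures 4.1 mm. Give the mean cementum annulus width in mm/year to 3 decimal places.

0.146 mm/year

After corrections the count is 31 − 3 = 28 cementum annuli.
4.1 mm over 28 years gives 4.1 / 28 ≈ 0.146 mm/year.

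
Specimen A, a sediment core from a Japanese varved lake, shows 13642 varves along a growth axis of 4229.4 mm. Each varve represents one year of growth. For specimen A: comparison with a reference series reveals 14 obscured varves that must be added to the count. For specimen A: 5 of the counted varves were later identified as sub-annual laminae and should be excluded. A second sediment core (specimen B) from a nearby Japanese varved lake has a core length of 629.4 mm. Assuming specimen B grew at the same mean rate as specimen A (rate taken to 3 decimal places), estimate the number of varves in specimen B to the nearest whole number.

Specimen A: true varve count = 13642 − 5 + 14 = 13651.
A: Extension rate ≈ 4229.4 / 13651 = 0.310 mm/year.
B spans 629.4 / 0.310 = 2030.32 years ≈ 2030 varves.

2030 varves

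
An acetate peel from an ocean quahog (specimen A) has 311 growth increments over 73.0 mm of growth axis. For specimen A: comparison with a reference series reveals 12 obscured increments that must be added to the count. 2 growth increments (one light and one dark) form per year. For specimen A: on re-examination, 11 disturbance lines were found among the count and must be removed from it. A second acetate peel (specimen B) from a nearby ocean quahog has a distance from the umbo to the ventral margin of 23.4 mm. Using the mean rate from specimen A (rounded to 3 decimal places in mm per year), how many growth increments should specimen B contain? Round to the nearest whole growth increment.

Specimen A: true growth increment count = 311 − 11 + 12 = 312.
Specimen A: dividing by 2 growth increments per year: 312 / 2 = 156 years.
A: 73.0 mm over 156 years gives 73.0 / 156 ≈ 0.468 mm/yr.
B spans 23.4 / 0.468 = 50.00 years; at 2 growth increments per year that is 50.00 × 2 ≈ 100 growth increments.

100 growth increments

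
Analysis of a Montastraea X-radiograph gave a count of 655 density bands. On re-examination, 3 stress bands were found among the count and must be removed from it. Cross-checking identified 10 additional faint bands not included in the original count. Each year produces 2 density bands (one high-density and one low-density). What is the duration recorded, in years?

After corrections the count is 655 − 3 + 10 = 662 density bands.
Dividing by 2 density bands per year: 662 / 2 = 331 years.

331 years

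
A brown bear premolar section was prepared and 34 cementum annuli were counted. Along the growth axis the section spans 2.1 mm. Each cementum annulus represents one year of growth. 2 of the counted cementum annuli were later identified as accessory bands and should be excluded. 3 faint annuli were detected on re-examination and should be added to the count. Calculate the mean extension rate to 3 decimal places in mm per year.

True cementum annulus count = 34 − 2 + 3 = 35.
2.1 mm over 35 years gives 2.1 / 35 ≈ 0.060 mm per year.

0.060 mm per year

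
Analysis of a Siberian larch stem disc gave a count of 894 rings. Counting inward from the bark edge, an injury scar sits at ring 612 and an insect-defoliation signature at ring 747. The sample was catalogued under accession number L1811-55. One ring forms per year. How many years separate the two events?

135 years

747 − 612 = 135 rings lie between the two events.
One ring per year makes the interval 135 years.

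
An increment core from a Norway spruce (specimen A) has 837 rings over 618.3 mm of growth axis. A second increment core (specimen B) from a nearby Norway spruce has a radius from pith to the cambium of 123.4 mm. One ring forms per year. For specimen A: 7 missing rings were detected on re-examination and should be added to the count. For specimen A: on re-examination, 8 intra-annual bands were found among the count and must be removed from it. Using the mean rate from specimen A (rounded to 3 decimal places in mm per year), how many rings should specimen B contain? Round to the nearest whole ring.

167 rings

Specimen A: adjusted count: 837 − 8 + 7 = 836 rings.
A: Mean rate = 618.3 mm / 836 years ≈ 0.740 mm/year.
For B, 123.4 / 0.740 = 166.76 years ≈ 167 rings.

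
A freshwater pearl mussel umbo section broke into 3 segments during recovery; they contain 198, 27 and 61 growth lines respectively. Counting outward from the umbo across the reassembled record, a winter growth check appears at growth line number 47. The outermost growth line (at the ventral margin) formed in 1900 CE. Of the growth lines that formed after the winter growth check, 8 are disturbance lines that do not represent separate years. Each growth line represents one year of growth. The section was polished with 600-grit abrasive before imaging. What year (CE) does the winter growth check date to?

1669 CE

Total growth lines = 198 + 27 + 61 = 286.
Between growth line 47 and the ventral margin there are 286 − 47 = 239 growth lines.
Excluding 8 false growth lines: 239 − 8 = 231.
The growth line at the ventral margin is 1900 CE, so the winter growth check dates to 1900 − 231 = 1669 CE.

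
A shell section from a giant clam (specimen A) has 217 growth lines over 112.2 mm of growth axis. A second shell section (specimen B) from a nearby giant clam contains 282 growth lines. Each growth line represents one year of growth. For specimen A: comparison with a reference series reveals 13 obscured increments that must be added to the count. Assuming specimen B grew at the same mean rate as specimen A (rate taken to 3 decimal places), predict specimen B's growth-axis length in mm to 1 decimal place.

137.6 mm

Specimen A: true growth line count = 217 + 13 = 230.
A: Mean rate = 112.2 mm / 230 years ≈ 0.488 mm/year.
For B, 0.488 mm/year × 282 years = 137.6 mm.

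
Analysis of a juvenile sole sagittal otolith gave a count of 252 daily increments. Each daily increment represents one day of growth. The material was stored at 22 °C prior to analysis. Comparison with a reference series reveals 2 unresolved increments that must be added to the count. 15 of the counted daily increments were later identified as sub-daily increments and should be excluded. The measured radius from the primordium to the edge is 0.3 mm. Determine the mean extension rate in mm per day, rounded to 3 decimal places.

0.001 mm per day

Adjusted count: 252 − 15 + 2 = 239 daily increments.
Extension rate ≈ 0.3 / 239 = 0.001 mm per day.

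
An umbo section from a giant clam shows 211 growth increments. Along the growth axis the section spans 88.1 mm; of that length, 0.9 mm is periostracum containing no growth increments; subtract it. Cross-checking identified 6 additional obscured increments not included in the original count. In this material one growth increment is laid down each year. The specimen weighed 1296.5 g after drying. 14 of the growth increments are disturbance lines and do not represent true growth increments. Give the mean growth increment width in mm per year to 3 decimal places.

After corrections the count is 211 − 14 + 6 = 203 growth increments.
The growth record spans 88.1 − 0.9 = 87.2 mm.
87.2 mm over 203 years gives 87.2 / 203 ≈ 0.430 mm per year.

0.430 mm per year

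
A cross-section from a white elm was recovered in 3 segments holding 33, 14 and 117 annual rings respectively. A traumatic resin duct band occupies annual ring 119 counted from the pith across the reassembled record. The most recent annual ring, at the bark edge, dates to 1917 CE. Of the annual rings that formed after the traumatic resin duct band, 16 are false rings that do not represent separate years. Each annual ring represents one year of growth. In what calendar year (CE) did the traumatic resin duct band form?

Total annual rings = 33 + 14 + 117 = 164.
164 − 119 = 45 annual rings lie beyond the traumatic resin duct band toward the bark edge.
Removing the 16 false annual rings leaves 45 − 16 = 29 true annual rings beyond the traumatic resin duct band.
The annual ring at the bark edge is 1917 CE, so the traumatic resin duct band dates to 1917 − 29 = 1888 CE.

1888 CE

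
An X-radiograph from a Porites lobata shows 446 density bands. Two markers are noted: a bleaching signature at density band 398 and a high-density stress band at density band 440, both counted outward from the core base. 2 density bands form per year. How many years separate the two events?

21 yr

440 − 398 = 42 density bands lie between the two events.
With 2 density bands per year, 42 / 2 = 21 years.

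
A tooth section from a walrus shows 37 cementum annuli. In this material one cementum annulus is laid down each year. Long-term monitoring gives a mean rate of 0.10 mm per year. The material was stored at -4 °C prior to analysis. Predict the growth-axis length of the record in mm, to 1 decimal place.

37 years of growth are recorded.
Predicted length = 0.10 mm/year × 37 years = 3.7 mm.

3.7 mm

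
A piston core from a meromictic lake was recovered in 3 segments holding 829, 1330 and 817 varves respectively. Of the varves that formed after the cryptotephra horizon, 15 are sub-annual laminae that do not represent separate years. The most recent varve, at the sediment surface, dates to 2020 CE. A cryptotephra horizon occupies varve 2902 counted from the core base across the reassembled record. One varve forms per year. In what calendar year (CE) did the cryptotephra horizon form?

Total varves = 829 + 1330 + 817 = 2976.
Between varve 2902 and the sediment surface there are 2976 − 2902 = 74 varves.
Excluding 15 false varves: 74 − 15 = 59.
Counting back 59 years from 2020 CE places the cryptotephra horizon in 2020 − 59 = 1961 CE.

1961 CE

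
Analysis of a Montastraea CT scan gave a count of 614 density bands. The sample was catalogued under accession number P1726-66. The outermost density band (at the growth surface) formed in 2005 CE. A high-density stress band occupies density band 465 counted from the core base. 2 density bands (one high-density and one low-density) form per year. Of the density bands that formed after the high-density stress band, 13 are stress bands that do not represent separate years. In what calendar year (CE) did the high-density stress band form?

1937 CE

The high-density stress band sits at density band 465 from the core base, so 614 − 465 = 149 density bands formed after it.
Excluding 13 false density bands: 149 − 13 = 136.
With 2 density bands per year, 136 / 2 = 68 years.
2005 − 68 = 1937 CE.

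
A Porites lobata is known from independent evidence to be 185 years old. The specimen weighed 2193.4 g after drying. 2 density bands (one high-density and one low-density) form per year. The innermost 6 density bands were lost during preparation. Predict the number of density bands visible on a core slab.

364 density bands

185 years at 2 density bands per year gives 185 × 2 = 370 density bands.
Subtracting the 6 density bands not captured gives 370 − 6 = 364 density bands in the record.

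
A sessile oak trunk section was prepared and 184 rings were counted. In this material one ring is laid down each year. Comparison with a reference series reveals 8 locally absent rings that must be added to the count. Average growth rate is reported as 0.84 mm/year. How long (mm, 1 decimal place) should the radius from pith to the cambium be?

161.3 mm

After corrections the count is 184 + 8 = 192 rings.
Predicted length = 0.84 mm/year × 192 years = 161.3 mm.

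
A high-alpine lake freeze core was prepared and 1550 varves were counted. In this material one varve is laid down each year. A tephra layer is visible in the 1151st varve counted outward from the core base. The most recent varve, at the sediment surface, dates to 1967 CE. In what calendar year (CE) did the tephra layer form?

The tephra layer sits at varve 1151 from the core base, so 1550 − 1151 = 399 varves formed after it.
1967 − 399 = 1568 CE.

1568 CE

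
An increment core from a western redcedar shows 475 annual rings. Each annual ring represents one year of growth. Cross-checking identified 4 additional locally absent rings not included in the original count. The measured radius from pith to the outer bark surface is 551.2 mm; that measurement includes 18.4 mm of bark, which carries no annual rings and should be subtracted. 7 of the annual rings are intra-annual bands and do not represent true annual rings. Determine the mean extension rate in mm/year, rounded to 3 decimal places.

After corrections the count is 475 − 7 + 4 = 472 annual rings.
The growth record spans 551.2 − 18.4 = 532.8 mm.
Mean rate = 532.8 mm / 472 years ≈ 1.129 mm/year.

1.129 mm/year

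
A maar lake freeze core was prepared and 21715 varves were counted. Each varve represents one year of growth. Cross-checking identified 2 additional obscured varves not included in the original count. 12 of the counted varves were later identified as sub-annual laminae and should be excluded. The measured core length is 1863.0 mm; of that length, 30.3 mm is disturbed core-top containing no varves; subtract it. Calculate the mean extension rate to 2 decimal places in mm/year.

0.08 mm/year

True varve count = 21715 − 12 + 2 = 21705.
The growth record spans 1863.0 − 30.3 = 1832.7 mm.
Mean rate = 1832.7 mm / 21705 years ≈ 0.08 mm/year.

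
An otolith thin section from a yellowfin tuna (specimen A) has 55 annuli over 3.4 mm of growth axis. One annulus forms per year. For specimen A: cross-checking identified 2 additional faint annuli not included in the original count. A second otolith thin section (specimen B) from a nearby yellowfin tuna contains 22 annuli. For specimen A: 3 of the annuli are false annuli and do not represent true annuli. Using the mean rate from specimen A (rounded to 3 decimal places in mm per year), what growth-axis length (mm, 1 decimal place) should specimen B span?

1.4 mm

Specimen A: after corrections the count is 55 − 3 + 2 = 54 annuli.
A: 3.4 mm over 54 years gives 3.4 / 54 ≈ 0.063 mm/yr.
For B, 0.063 mm/year × 22 years = 1.4 mm.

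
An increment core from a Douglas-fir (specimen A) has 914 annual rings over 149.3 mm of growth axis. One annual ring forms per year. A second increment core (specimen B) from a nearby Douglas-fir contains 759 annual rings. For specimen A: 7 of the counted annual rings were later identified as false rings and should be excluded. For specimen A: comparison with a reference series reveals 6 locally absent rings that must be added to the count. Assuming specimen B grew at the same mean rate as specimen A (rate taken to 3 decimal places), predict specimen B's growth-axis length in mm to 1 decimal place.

Specimen A: correcting the raw count gives 914 − 7 + 6 = 913 true annual rings.
A: Extension rate ≈ 149.3 / 913 = 0.164 mm/yr.
B's length ≈ 0.164 × 759 = 124.5 mm.

124.5 mm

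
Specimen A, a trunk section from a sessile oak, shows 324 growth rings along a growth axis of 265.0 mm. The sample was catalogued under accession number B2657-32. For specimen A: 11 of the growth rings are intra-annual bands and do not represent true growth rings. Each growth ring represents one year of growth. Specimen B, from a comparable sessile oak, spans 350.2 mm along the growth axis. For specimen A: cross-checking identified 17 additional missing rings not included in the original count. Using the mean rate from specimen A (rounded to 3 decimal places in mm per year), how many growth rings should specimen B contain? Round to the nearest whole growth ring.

Specimen A: after corrections the count is 324 − 11 + 17 = 330 growth rings.
A: Mean rate = 265.0 mm / 330 years ≈ 0.803 mm per year.
Specimen B: 350.2 mm / 0.803 mm per year = 436.11 years ≈ 436 growth rings.

436 growth rings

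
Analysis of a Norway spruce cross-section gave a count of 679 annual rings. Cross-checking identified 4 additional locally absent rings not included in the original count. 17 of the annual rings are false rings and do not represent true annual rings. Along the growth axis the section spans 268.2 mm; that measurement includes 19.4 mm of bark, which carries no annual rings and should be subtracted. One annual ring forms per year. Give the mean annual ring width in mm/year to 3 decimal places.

Adjusted count: 679 − 17 + 4 = 666 annual rings.
Net length = 268.2 − 19.4 = 248.8 mm.
248.8 mm over 666 years gives 248.8 / 666 ≈ 0.374 mm/year.

0.374 mm/year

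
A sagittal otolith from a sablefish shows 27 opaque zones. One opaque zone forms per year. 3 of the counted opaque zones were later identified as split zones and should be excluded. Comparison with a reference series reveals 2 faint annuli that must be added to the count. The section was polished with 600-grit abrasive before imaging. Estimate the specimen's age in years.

26 yr

Adjusted count: 27 − 3 + 2 = 26 opaque zones.
With a one-to-one opaque zone periodicity this is 26 years.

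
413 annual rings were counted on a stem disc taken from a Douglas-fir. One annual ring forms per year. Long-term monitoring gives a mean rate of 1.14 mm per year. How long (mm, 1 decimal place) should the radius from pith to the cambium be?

470.8 mm

The record spans 413 years at 1.14 mm per year.
413 years at 1.14 mm/year gives 1.14 × 413 = 470.8 mm.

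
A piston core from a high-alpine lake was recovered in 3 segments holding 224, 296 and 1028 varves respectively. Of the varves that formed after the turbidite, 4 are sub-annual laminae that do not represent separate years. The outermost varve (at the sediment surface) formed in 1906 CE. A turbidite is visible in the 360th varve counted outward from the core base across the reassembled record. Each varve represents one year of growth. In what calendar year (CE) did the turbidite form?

722 CE

Total varves = 224 + 296 + 1028 = 1548.
1548 − 360 = 1188 varves lie beyond the turbidite toward the sediment surface.
Removing the 4 false varves leaves 1188 − 4 = 1184 true varves beyond the turbidite.
The varve at the sediment surface is 1906 CE, so the turbidite dates to 1906 − 1184 = 722 CE.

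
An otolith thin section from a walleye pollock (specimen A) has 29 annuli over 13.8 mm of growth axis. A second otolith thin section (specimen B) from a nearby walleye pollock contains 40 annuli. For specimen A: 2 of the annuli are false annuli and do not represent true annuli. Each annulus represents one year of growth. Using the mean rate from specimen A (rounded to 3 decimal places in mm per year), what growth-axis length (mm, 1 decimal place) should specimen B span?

Specimen A: true annulus count = 29 − 2 = 27.
A: Extension rate ≈ 13.8 / 27 = 0.511 mm per year.
B's length ≈ 0.511 × 40 = 20.4 mm.

20.4 mm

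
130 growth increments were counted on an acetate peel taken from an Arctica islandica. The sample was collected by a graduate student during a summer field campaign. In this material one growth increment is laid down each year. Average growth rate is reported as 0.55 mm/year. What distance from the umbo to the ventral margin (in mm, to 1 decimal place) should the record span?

130 years of growth are recorded.
Predicted length = 0.55 mm/year × 130 years = 71.5 mm.

71.5 mm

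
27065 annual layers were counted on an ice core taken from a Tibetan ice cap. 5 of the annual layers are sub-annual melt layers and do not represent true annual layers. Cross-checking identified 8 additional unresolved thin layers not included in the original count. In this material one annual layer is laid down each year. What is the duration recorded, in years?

27068 yr

True annual layer count = 27065 − 5 + 8 = 27068.
At one annual layer per year, that is 27068 years.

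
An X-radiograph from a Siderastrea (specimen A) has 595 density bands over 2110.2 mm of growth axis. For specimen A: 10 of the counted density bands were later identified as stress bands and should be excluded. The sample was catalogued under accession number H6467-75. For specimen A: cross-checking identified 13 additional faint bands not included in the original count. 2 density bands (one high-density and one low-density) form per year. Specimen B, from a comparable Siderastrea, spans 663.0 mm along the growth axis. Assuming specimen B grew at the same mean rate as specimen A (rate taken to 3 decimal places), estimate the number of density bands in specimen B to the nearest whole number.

Specimen A: correcting the raw count gives 595 − 10 + 13 = 598 true density bands.
Specimen A: dividing by 2 density bands per year: 598 / 2 = 299 years.
A: 2110.2 mm over 299 years gives 2110.2 / 299 ≈ 7.058 mm/year.
For B, 663.0 / 7.058 = 93.94 years; at 2 density bands per year that is 93.94 × 2 ≈ 188 density bands.

188 density bands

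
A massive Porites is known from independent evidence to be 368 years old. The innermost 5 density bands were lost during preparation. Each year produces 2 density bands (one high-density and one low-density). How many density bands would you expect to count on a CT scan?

368 years at 2 density bands per year gives 368 × 2 = 736 density bands.
736 − 5 missed = 731 density bands expected in the prepared section.

731 density bands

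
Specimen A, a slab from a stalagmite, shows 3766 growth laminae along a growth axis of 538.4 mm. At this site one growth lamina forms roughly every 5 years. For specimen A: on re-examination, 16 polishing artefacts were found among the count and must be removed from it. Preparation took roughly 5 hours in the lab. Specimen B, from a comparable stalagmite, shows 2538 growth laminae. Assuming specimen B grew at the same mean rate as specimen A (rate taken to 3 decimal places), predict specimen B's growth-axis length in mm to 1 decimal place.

368.0 mm

Specimen A: after corrections the count is 3766 − 16 = 3750 growth laminae.
Specimen A: 3750 growth laminae at 5 years each span 3750 × 5 = 18750 years.
A: Mean rate = 538.4 mm / 18750 years ≈ 0.029 mm per year.
Specimen B: multiplying by 5 years per growth lamina: 2538 × 5 = 12690 years. For B, 0.029 mm/year × 12690 years = 368.0 mm.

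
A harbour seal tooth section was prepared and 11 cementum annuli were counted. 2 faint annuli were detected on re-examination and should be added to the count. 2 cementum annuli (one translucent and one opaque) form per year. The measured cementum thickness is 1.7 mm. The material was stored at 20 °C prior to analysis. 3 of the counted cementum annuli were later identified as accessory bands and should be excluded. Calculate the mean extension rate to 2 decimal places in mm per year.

True cementum annulus count = 11 − 3 + 2 = 10.
10 cementum annuli at 2 per year is 10 / 2 = 5 years.
Mean rate = 1.7 mm / 5 years ≈ 0.34 mm per year.

0.34 mm per year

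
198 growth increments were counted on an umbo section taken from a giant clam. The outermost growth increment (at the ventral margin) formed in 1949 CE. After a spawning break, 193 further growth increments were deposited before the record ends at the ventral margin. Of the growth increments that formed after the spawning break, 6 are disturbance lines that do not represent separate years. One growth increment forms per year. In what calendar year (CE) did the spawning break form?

1762 CE

There are 193 growth increments younger than the spawning break.
Excluding 6 false growth increments: 193 − 6 = 187.
The growth increment at the ventral margin is 1949 CE, so the spawning break dates to 1949 − 187 = 1762 CE.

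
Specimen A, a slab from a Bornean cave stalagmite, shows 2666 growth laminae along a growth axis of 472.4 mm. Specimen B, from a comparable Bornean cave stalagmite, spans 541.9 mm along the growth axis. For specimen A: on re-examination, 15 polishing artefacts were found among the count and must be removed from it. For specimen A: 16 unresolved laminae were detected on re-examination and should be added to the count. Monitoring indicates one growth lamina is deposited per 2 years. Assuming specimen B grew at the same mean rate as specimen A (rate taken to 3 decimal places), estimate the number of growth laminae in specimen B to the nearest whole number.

3044 growth laminae

Specimen A: after corrections the count is 2666 − 15 + 16 = 2667 growth laminae.
Specimen A: at 2 years per growth lamina, 2667 × 2 = 5334 years.
A: Extension rate ≈ 472.4 / 5334 = 0.089 mm/yr.
For B, 541.9 / 0.089 = 6088.76 years; at 2 years per growth lamina that is 6088.76 / 2 ≈ 3044 growth laminae.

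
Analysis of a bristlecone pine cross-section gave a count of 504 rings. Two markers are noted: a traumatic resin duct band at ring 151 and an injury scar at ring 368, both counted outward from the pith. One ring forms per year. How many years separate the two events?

Separation: 368 − 151 = 217 rings.
One ring per year makes the interval 217 years.

217 years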